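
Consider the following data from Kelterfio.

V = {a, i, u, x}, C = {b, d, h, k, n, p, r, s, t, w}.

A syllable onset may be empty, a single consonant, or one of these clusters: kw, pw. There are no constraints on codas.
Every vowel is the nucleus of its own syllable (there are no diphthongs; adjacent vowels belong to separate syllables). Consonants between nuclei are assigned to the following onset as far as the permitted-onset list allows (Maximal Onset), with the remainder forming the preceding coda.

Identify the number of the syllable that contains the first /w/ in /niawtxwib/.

Nuclei (vowels): i, a, x, i → 4 syllables.
/i…a/ gap (V1→V2): nothing intervenes; syllable break is V.V.
/a…x/ gap (V2→V3): /wt/ — longest licit onset from the right is /t/, leaving /w/ as coda.
/x…i/ gap (V3→V4): /w/ → onset of the next syllable (single consonants are always licit onsets).
So the parse is ni.aw.tx.wib.
The first /w/ is in the coda of syllable 2 (/aw/).

2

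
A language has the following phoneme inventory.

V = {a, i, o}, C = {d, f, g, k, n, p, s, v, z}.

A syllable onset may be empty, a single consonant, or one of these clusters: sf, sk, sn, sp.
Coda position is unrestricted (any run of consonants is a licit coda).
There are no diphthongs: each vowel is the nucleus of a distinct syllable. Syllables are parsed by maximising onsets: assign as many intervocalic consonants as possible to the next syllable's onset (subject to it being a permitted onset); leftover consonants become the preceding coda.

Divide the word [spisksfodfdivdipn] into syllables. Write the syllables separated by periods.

The vowels are i, o, i, i — 4 nuclei, so 4 syllables.
/i…o/ gap (V1→V2): /sksf/ — longest licit onset from the right is /sf/, leaving /sk/ as coda.
/o…i/ gap (V2→V3): cluster /dfd/ — the longest permitted-onset suffix is /d/; onset = /d/, preceding coda = /df/.
/i…i/ gap (V3→V4): /vd/ — longest licit onset from the right is /d/, leaving /v/ as coda.

spisk.sfodf.div.dipn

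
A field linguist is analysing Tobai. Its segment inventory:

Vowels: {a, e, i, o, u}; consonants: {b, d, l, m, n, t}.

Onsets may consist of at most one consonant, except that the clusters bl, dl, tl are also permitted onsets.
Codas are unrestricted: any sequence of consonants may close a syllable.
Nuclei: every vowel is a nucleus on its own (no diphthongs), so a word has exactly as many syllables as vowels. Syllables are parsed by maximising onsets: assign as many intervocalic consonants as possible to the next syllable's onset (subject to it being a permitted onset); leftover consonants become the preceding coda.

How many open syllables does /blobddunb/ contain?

Nuclei (vowels): o, u → 2 syllables.
σ1/σ2 boundary: /bdd/; trying suffixes from longest down, /d/ is the first permitted one, so coda /bd/ | onset /d/.
Result: blobd.dunb.
Classifying each syllable: /blobd/ (closed), /dunb/ (closed).
Open syllables: 0.

0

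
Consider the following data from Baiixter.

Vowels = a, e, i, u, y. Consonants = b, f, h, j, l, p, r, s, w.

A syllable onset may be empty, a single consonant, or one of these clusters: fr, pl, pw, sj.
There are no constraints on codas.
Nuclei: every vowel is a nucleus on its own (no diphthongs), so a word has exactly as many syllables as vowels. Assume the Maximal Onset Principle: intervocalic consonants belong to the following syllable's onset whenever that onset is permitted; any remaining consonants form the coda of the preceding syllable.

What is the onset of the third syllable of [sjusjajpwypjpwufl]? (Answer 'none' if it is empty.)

Nuclei (vowels): u, a, y, u → 4 syllables.
Between /u/ (V1) and /a/ (V2): cluster /sj/ — /sj/ is itself a permitted onset, so the whole cluster goes right; preceding coda = ∅.
Between /a/ (V2) and /y/ (V3): /jpw/; trying suffixes from longest down, /pw/ is the first permitted one, so coda /j/ | onset /pw/.
Between /y/ (V3) and /u/ (V4): cluster /pjpw/ — the longest permitted-onset suffix is /pw/; onset = /pw/, preceding coda = /pj/.
So the parse is sju.sjaj.pwypj.pwufl.
Syllable 3 is /pwypj/: onset /pw/, nucleus /y/, coda /pj/.

pw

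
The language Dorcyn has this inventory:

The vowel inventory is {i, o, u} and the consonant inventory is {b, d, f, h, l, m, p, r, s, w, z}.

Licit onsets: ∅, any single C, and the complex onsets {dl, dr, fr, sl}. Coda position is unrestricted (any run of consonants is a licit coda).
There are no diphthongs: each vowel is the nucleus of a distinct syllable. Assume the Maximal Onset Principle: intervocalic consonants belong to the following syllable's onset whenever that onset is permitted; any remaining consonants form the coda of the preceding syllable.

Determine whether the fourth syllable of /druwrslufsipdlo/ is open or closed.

open

The vowels are u, u, i, o — 4 nuclei, so 4 syllables.
Between /u/ (V1) and /u/ (V2): /wrsl/ splits as /wr/ + /sl/ (/sl/ is the longest suffix that is a licit onset).
Between /u/ (V2) and /i/ (V3): /fs/ splits as /f/ + /s/ (/s/ is the longest suffix that is a licit onset).
Between /i/ (V3) and /o/ (V4): /pdl/; trying suffixes from longest down, /dl/ is the first permitted one, so coda /p/ | onset /dl/.
Syllabification: druwr.sluf.sip.dlo.
Syllable 4 is /dlo/; it ends in its nucleus with no coda, so it is open.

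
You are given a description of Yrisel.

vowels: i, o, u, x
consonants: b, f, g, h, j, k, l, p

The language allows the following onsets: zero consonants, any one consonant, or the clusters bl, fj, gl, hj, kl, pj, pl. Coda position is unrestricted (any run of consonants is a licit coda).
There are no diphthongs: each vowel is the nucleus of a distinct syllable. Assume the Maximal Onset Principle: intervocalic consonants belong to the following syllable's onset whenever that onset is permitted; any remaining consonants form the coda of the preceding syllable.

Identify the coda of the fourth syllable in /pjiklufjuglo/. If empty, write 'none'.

Vowels present: i, u, u, o; each is a nucleus, giving 4 syllables.
/i…u/ gap (V1→V2): cluster /kl/ — /kl/ is itself a permitted onset, so the whole cluster goes right; preceding coda = ∅.
/u…u/ gap (V2→V3): /fj/ — entire cluster is a permitted onset → onset /fj/, coda ∅.
/u…o/ gap (V3→V4): /gl/ is a licit onset in full, so it all attaches to the next syllable.
Result: pji.klu.fju.glo.
Syllable 4 is /glo/: onset /gl/, nucleus /o/, coda ∅.

none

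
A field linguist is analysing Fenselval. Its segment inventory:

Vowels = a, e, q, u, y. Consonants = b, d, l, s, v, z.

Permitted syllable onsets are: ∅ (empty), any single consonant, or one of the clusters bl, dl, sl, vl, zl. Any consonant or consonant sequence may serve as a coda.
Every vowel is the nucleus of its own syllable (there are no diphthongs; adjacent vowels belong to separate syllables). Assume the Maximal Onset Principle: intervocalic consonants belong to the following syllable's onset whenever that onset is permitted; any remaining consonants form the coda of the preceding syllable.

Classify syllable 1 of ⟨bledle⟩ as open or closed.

Nuclei (vowels): e, e → 2 syllables.
Between /e/ (V1) and /e/ (V2): /dl/ — entire cluster is a permitted onset → onset /dl/, coda ∅.
Syllabification: ble.dle.
Syllable 1 is /ble/; it ends in its nucleus with no coda, so it is open.

open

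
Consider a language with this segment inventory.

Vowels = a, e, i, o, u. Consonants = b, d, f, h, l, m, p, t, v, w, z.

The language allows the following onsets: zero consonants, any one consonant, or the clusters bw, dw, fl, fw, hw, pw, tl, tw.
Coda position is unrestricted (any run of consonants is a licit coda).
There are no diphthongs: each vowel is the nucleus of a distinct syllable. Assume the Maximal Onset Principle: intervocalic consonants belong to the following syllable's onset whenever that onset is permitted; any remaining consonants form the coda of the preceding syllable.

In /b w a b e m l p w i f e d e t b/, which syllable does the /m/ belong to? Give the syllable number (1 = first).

2

Vowels present: a, e, i, e, e; each is a nucleus, giving 5 syllables.
V1 /a/ – V2 /e/: /b/ → onset of the next syllable (single consonants are always licit onsets).
V2 /e/ – V3 /i/: /mlpw/ — longest licit onset from the right is /pw/, leaving /ml/ as coda.
V3 /i/ – V4 /e/: /f/ → onset of the next syllable (single consonants are always licit onsets).
V4 /e/ – V5 /e/: /d/ is a single consonant, so it becomes the next onset.
So the parse is bwa.beml.pwi.fe.detb.
The /m/ is in the coda of syllable 2 (/beml/).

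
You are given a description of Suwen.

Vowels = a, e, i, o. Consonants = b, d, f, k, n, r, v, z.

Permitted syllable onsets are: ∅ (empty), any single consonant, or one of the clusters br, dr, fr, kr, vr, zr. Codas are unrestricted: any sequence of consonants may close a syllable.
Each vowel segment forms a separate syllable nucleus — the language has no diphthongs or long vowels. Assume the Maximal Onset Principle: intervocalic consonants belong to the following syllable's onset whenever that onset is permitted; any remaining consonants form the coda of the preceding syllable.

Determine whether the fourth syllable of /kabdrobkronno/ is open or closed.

open

Nuclei (vowels): a, o, o, o → 4 syllables.
Between /a/ (V1) and /o/ (V2): /bdr/ splits as /b/ + /dr/ (/dr/ is the longest suffix that is a licit onset).
Between /o/ (V2) and /o/ (V3): cluster /bkr/ — the longest permitted-onset suffix is /kr/; onset = /kr/, preceding coda = /b/.
Between /o/ (V3) and /o/ (V4): /nn/; trying suffixes from longest down, /n/ is the first permitted one, so coda /n/ | onset /n/.
Result: kab.drob.kron.no.
Syllable 4 is /no/; it ends in its nucleus with no coda, so it is open.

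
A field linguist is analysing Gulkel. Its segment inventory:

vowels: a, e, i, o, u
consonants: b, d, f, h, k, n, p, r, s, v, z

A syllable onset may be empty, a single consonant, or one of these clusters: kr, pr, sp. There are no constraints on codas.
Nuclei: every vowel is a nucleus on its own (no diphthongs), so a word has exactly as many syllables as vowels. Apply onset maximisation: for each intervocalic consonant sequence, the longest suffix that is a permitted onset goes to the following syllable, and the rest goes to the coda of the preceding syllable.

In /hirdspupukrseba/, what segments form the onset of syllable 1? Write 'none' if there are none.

The vowels are i, u, u, e, a — 5 nuclei, so 5 syllables.
/i…u/ gap (V1→V2): cluster /rdsp/ — the longest permitted-onset suffix is /sp/; onset = /sp/, preceding coda = /rd/.
/u…u/ gap (V2→V3): /p/ → onset of the next syllable (single consonants are always licit onsets).
/u…e/ gap (V3→V4): /krs/; trying suffixes from longest down, /s/ is the first permitted one, so coda /kr/ | onset /s/.
/e…a/ gap (V4→V5): just /b/ — single C goes to the following onset.
Putting it together: hird.spu.pukr.se.ba.
Syllable 1 is /hird/: onset /h/, nucleus /i/, coda /rd/.

h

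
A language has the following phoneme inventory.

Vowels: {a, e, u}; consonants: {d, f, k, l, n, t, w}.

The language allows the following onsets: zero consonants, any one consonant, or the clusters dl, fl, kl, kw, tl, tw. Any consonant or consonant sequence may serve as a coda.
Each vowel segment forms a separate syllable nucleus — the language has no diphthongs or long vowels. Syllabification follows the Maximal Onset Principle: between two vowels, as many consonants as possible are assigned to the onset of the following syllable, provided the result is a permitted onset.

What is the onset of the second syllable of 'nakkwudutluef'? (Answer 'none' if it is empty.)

Vowels present: a, u, u, u, e; each is a nucleus, giving 5 syllables.
/a…u/ gap (V1→V2): /kkw/; trying suffixes from longest down, /kw/ is the first permitted one, so coda /k/ | onset /kw/.
/u…u/ gap (V2→V3): /d/ is a single consonant, so it becomes the next onset.
/u…u/ gap (V3→V4): cluster /tl/ — /tl/ is itself a permitted onset, so the whole cluster goes right; preceding coda = ∅.
/u…e/ gap (V4→V5): no consonants, so the boundary falls immediately after /u/.
Syllabification: nak.kwu.du.tlu.ef.
Syllable 2 is /kwu/: onset /kw/, nucleus /u/, coda ∅.

kw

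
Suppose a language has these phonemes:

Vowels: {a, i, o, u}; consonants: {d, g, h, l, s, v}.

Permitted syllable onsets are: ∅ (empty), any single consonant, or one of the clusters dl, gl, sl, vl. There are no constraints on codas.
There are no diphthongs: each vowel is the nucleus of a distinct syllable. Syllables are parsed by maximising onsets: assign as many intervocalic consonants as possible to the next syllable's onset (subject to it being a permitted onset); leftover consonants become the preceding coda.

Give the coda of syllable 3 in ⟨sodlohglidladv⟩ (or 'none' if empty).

none

The vowels are o, o, i, a — 4 nuclei, so 4 syllables.
V1 /o/ – V2 /o/: cluster /dl/ — /dl/ is itself a permitted onset, so the whole cluster goes right; preceding coda = ∅.
V2 /o/ – V3 /i/: /hgl/; trying suffixes from longest down, /gl/ is the first permitted one, so coda /h/ | onset /gl/.
V3 /i/ – V4 /a/: /dl/ is a licit onset in full, so it all attaches to the next syllable.
Syllabification: so.dloh.gli.dladv.
Syllable 3 is /gli/: onset /gl/, nucleus /i/, coda ∅.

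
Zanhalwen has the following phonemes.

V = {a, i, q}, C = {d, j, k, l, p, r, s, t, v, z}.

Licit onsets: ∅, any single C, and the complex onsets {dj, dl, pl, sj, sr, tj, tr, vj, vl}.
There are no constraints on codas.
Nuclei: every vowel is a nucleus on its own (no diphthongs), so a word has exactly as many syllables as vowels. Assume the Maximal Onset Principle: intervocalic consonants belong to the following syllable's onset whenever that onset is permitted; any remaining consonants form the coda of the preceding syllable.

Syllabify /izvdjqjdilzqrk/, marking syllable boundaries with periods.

Vowels present: i, q, i, q; each is a nucleus, giving 4 syllables.
/i…q/ gap (V1→V2): /zvdj/ splits as /zv/ + /dj/ (/dj/ is the longest suffix that is a licit onset).
/q…i/ gap (V2→V3): /jd/; trying suffixes from longest down, /d/ is the first permitted one, so coda /j/ | onset /d/.
/i…q/ gap (V3→V4): /lz/ — longest licit onset from the right is /z/, leaving /l/ as coda.

izv.djqj.dil.zqrk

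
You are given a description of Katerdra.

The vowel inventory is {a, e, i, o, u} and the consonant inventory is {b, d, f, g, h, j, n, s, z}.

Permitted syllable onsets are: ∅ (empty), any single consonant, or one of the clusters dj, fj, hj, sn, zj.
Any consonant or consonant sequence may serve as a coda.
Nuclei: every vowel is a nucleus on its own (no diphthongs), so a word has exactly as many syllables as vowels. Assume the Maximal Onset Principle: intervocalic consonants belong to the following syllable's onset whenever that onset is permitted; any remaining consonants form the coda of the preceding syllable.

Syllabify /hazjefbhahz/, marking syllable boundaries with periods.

Vowels present: a, e, a; each is a nucleus, giving 3 syllables.
V1 /a/ – V2 /e/: /zj/ — entire cluster is a permitted onset → onset /zj/, coda ∅.
V2 /e/ – V3 /a/: /fbh/; trying suffixes from longest down, /h/ is the first permitted one, so coda /fb/ | onset /h/.

ha.zjefb.hahz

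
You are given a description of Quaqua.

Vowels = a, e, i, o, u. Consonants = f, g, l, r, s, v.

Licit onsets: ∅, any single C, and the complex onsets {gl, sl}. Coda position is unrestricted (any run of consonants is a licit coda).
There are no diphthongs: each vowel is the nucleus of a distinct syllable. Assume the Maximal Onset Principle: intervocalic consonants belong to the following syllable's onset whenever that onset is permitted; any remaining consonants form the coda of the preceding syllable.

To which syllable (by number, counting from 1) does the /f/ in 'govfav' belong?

2

The vowels are o, a — 2 nuclei, so 2 syllables.
Between /o/ (V1) and /a/ (V2): /vf/; trying suffixes from longest down, /f/ is the first permitted one, so coda /v/ | onset /f/.
Putting it together: gov.fav.
The /f/ is in the onset of syllable 2 (/fav/).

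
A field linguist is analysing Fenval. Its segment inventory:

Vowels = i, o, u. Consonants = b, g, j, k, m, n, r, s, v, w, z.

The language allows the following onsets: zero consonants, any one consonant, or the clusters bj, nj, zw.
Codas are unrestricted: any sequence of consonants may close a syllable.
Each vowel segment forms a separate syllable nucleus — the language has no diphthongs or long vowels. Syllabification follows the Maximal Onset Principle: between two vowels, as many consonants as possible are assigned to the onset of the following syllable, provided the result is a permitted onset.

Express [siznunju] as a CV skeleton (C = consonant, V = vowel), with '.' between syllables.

CVC.CV.CCV

Vowels present: i, u, u; each is a nucleus, giving 3 syllables.
/i…u/ gap (V1→V2): /zn/; trying suffixes from longest down, /n/ is the first permitted one, so coda /z/ | onset /n/.
/u…u/ gap (V2→V3): cluster /nj/ — /nj/ is itself a permitted onset, so the whole cluster goes right; preceding coda = ∅.
Putting it together: siz.nu.nju.
Mapping each syllable to C/V: /siz/ → CVC, /nu/ → CV, /nju/ → CCV.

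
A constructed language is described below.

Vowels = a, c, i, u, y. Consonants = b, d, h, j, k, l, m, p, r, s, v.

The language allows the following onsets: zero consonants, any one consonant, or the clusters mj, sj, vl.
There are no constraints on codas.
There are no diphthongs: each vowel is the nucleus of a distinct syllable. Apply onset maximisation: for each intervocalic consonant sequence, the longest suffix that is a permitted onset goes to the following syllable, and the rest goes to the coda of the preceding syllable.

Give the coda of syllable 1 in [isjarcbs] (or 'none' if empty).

The vowels are i, a, c — 3 nuclei, so 3 syllables.
/i…a/ gap (V1→V2): cluster /sj/ — /sj/ is itself a permitted onset, so the whole cluster goes right; preceding coda = ∅.
/a…c/ gap (V2→V3): just /r/ — single C goes to the following onset.
Result: i.sja.rcbs.
Syllable 1 is /i/: onset ∅, nucleus /i/, coda ∅.

none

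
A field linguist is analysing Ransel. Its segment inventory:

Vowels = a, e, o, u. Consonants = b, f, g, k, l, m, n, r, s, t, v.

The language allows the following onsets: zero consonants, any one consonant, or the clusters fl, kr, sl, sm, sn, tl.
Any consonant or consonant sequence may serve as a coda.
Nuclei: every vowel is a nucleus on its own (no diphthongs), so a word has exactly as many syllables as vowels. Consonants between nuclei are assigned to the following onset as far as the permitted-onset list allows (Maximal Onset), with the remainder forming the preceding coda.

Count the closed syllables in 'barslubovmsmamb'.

The vowels are a, u, o, a — 4 nuclei, so 4 syllables.
V1 /a/ – V2 /u/: /rsl/ splits as /r/ + /sl/ (/sl/ is the longest suffix that is a licit onset).
V2 /u/ – V3 /o/: /b/ is a single consonant, so it becomes the next onset.
V3 /o/ – V4 /a/: /vmsm/; trying suffixes from longest down, /sm/ is the first permitted one, so coda /vm/ | onset /sm/.
Result: bar.slu.bovm.smamb.
Classifying each syllable: /bar/ (closed), /slu/ (open), /bovm/ (closed), /smamb/ (closed).
Closed syllables: 3.

3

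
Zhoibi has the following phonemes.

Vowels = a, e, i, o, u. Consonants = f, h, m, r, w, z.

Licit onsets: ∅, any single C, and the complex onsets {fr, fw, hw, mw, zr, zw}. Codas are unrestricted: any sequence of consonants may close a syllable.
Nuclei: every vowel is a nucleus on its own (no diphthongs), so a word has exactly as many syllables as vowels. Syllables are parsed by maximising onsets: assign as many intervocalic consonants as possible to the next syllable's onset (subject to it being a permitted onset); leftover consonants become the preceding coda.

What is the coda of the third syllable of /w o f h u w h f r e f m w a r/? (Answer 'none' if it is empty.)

f

Vowels present: o, u, e, a; each is a nucleus, giving 4 syllables.
σ1/σ2 boundary: /fh/; trying suffixes from longest down, /h/ is the first permitted one, so coda /f/ | onset /h/.
σ2/σ3 boundary: cluster /whfr/ — the longest permitted-onset suffix is /fr/; onset = /fr/, preceding coda = /wh/.
σ3/σ4 boundary: /fmw/; trying suffixes from longest down, /mw/ is the first permitted one, so coda /f/ | onset /mw/.
Syllabification: wof.huwh.fref.mwar.
Syllable 3 is /fref/: onset /fr/, nucleus /e/, coda /f/.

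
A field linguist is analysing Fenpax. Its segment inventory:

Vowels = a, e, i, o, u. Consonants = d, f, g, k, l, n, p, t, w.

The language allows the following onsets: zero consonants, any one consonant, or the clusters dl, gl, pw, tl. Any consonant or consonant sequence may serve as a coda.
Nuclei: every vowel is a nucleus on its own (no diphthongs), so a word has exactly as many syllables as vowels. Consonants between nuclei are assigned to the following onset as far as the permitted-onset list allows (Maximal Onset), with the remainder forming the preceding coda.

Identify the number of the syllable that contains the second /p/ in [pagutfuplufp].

The vowels are a, u, u, u — 4 nuclei, so 4 syllables.
V1 /a/ – V2 /u/: just /g/ — single C goes to the following onset.
V2 /u/ – V3 /u/: /tf/; trying suffixes from longest down, /f/ is the first permitted one, so coda /t/ | onset /f/.
V3 /u/ – V4 /u/: /pl/ — longest licit onset from the right is /l/, leaving /p/ as coda.
So the parse is pa.gut.fup.lufp.
The second /p/ is in the coda of syllable 3 (/fup/).

3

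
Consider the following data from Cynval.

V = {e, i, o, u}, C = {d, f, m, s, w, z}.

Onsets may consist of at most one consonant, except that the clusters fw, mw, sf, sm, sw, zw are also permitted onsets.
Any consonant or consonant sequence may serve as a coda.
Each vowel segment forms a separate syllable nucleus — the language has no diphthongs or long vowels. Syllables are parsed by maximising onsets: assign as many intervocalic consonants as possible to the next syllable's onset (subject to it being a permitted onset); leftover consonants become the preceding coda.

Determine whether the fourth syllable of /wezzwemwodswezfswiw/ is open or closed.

closed

The vowels are e, e, o, e, i — 5 nuclei, so 5 syllables.
/e…e/ gap (V1→V2): /zzw/ — longest licit onset from the right is /zw/, leaving /z/ as coda.
/e…o/ gap (V2→V3): cluster /mw/ — /mw/ is itself a permitted onset, so the whole cluster goes right; preceding coda = ∅.
/o…e/ gap (V3→V4): /dsw/ splits as /d/ + /sw/ (/sw/ is the longest suffix that is a licit onset).
/e…i/ gap (V4→V5): /zfsw/ splits as /zf/ + /sw/ (/sw/ is the longest suffix that is a licit onset).
Result: wez.zwe.mwod.swezf.swiw.
Syllable 4 is /swezf/ with coda /zf/, so it is closed.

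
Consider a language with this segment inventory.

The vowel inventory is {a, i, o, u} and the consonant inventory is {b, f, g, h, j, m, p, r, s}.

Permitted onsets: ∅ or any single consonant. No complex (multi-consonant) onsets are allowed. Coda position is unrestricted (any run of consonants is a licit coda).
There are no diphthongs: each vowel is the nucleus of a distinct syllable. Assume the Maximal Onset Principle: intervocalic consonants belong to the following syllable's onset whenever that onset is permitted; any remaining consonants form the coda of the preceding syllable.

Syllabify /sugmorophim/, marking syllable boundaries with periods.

sug.mo.rop.him

Vowels present: u, o, o, i; each is a nucleus, giving 4 syllables.
σ1/σ2 boundary: /gm/ — longest licit onset from the right is /m/, leaving /g/ as coda.
σ2/σ3 boundary: /r/ is a single consonant, so it becomes the next onset.
σ3/σ4 boundary: /ph/ — longest licit onset from the right is /h/, leaving /p/ as coda.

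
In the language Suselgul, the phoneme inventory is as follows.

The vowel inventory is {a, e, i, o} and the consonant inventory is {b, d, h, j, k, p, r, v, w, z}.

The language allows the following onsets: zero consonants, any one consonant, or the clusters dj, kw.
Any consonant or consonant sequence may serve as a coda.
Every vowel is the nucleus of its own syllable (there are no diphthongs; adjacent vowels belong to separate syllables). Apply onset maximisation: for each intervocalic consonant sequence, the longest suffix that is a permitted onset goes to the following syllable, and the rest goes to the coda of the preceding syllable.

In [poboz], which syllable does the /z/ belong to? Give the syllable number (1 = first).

Vowels present: o, o; each is a nucleus, giving 2 syllables.
Between /o/ (V1) and /o/ (V2): /b/ → onset of the next syllable (single consonants are always licit onsets).
Syllabification: po.boz.
The /z/ is in the coda of syllable 2 (/boz/).

2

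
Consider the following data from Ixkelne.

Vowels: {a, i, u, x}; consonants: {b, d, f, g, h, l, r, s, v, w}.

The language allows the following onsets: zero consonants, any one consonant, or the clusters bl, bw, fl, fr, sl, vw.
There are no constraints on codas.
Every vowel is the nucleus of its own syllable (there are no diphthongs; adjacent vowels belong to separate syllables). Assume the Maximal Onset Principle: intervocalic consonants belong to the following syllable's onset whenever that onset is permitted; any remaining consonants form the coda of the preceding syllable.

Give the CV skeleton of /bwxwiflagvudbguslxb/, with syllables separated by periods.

Nuclei (vowels): x, i, a, u, u, x → 6 syllables.
σ1/σ2 boundary: just /w/ — single C goes to the following onset.
σ2/σ3 boundary: /fl/ is a licit onset in full, so it all attaches to the next syllable.
σ3/σ4 boundary: /gv/ — longest licit onset from the right is /v/, leaving /g/ as coda.
σ4/σ5 boundary: /dbg/; trying suffixes from longest down, /g/ is the first permitted one, so coda /db/ | onset /g/.
σ5/σ6 boundary: cluster /sl/ — /sl/ is itself a permitted onset, so the whole cluster goes right; preceding coda = ∅.
So the parse is bwx.wi.flag.vudb.gu.slxb.
Mapping each syllable to C/V: /bwx/ → CCV, /wi/ → CV, /flag/ → CCVC, /vudb/ → CVCC, /gu/ → CV, /slxb/ → CCVC.

CCV.CV.CCVC.CVCC.CV.CCVC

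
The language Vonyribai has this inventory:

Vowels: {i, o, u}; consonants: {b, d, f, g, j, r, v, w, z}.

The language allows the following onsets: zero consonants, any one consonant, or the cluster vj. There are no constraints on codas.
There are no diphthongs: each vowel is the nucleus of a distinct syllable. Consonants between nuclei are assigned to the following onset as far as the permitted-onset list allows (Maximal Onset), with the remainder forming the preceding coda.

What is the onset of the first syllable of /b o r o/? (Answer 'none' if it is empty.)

b

The vowels are o, o — 2 nuclei, so 2 syllables.
Between /o/ (V1) and /o/ (V2): /r/ is a single consonant, so it becomes the next onset.
Syllabification: bo.ro.
Syllable 1 is /bo/: onset /b/, nucleus /o/, coda ∅.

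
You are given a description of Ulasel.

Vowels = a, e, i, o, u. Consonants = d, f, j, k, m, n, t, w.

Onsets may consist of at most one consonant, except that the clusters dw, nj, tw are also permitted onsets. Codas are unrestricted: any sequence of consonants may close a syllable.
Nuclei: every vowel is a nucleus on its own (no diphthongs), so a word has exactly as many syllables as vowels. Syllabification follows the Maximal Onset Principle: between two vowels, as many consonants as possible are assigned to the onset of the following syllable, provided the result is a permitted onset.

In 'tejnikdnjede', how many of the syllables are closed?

2

Vowels present: e, i, e, e; each is a nucleus, giving 4 syllables.
σ1/σ2 boundary: /jn/; trying suffixes from longest down, /n/ is the first permitted one, so coda /j/ | onset /n/.
σ2/σ3 boundary: /kdnj/ splits as /kd/ + /nj/ (/nj/ is the longest suffix that is a licit onset).
σ3/σ4 boundary: just /d/ — single C goes to the following onset.
Syllabification: tej.nikd.nje.de.
Classifying each syllable: /tej/ (closed), /nikd/ (closed), /nje/ (open), /de/ (open).
Closed syllables: 2.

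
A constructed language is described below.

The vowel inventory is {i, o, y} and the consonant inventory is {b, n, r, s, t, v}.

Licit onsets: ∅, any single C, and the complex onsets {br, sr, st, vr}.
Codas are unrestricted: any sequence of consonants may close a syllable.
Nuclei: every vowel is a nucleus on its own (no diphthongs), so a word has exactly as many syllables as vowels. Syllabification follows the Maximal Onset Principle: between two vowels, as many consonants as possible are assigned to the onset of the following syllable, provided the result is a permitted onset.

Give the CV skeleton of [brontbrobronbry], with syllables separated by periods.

CCVCC.CCV.CCVC.CCV

The vowels are o, o, o, y — 4 nuclei, so 4 syllables.
σ1/σ2 boundary: /ntbr/; trying suffixes from longest down, /br/ is the first permitted one, so coda /nt/ | onset /br/.
σ2/σ3 boundary: cluster /br/ — /br/ is itself a permitted onset, so the whole cluster goes right; preceding coda = ∅.
σ3/σ4 boundary: cluster /nbr/ — the longest permitted-onset suffix is /br/; onset = /br/, preceding coda = /n/.
So the parse is bront.bro.bron.bry.
Mapping each syllable to C/V: /bront/ → CCVCC, /bro/ → CCV, /bron/ → CCVC, /bry/ → CCV.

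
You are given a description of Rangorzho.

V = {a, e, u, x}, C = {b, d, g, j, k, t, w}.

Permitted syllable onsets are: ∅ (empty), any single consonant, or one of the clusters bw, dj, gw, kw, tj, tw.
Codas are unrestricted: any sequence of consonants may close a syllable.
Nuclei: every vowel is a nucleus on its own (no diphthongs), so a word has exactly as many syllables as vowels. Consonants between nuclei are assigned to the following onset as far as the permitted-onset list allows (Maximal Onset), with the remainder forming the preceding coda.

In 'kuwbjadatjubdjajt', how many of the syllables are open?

2

Vowels present: u, a, a, u, a; each is a nucleus, giving 5 syllables.
V1 /u/ – V2 /a/: /wbj/; trying suffixes from longest down, /j/ is the first permitted one, so coda /wb/ | onset /j/.
V2 /a/ – V3 /a/: /d/ is a single consonant, so it becomes the next onset.
V3 /a/ – V4 /u/: cluster /tj/ — /tj/ is itself a permitted onset, so the whole cluster goes right; preceding coda = ∅.
V4 /u/ – V5 /a/: /bdj/ splits as /b/ + /dj/ (/dj/ is the longest suffix that is a licit onset).
Putting it together: kuwb.ja.da.tjub.djajt.
Classifying each syllable: /kuwb/ (closed), /ja/ (open), /da/ (open), /tjub/ (closed), /djajt/ (closed).
Open syllables: 2.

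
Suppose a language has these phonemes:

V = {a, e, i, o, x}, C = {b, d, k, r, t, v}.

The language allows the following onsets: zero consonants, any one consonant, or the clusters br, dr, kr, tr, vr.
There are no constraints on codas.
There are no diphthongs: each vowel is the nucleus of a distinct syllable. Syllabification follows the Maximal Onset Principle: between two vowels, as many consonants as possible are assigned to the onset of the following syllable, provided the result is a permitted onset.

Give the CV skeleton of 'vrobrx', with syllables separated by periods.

CCV.CCV

Nuclei (vowels): o, x → 2 syllables.
σ1/σ2 boundary: /br/ — entire cluster is a permitted onset → onset /br/, coda ∅.
Putting it together: vro.brx.
Mapping each syllable to C/V: /vro/ → CCV, /brx/ → CCV.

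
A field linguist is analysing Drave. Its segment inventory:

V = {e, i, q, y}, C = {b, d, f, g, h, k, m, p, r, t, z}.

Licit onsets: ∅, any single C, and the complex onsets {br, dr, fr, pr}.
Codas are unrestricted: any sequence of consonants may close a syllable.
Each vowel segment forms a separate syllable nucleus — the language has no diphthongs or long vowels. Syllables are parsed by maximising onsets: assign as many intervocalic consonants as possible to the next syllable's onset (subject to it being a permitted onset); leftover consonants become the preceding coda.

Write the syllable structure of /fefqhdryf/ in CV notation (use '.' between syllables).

CV.CVC.CCVC

The vowels are e, q, y — 3 nuclei, so 3 syllables.
/e…q/ gap (V1→V2): /f/ → onset of the next syllable (single consonants are always licit onsets).
/q…y/ gap (V2→V3): /hdr/ — longest licit onset from the right is /dr/, leaving /h/ as coda.
Syllabification: fe.fqh.dryf.
Mapping each syllable to C/V: /fe/ → CV, /fqh/ → CVC, /dryf/ → CCVC.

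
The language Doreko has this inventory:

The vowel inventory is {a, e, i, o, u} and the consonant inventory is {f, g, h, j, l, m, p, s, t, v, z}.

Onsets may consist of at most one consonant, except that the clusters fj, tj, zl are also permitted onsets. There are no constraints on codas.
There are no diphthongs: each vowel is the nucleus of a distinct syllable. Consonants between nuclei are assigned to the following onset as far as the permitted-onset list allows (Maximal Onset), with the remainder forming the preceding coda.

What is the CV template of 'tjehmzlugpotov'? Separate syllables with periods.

CCVCC.CCVC.CV.CVC

Vowels present: e, u, o, o; each is a nucleus, giving 4 syllables.
σ1/σ2 boundary: /hmzl/ splits as /hm/ + /zl/ (/zl/ is the longest suffix that is a licit onset).
σ2/σ3 boundary: /gp/ splits as /g/ + /p/ (/p/ is the longest suffix that is a licit onset).
σ3/σ4 boundary: /t/ → onset of the next syllable (single consonants are always licit onsets).
So the parse is tjehm.zlug.po.tov.
Mapping each syllable to C/V: /tjehm/ → CCVCC, /zlug/ → CCVC, /po/ → CV, /tov/ → CVC.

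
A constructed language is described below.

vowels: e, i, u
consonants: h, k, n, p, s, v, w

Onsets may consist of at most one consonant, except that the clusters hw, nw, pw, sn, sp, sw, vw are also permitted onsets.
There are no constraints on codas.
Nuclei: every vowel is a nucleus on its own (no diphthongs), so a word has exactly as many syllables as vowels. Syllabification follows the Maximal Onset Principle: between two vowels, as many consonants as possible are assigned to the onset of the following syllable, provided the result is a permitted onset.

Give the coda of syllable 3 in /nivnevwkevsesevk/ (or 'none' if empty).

v

The vowels are i, e, e, e, e — 5 nuclei, so 5 syllables.
V1 /i/ – V2 /e/: /vn/ splits as /v/ + /n/ (/n/ is the longest suffix that is a licit onset).
V2 /e/ – V3 /e/: cluster /vwk/ — the longest permitted-onset suffix is /k/; onset = /k/, preceding coda = /vw/.
V3 /e/ – V4 /e/: cluster /vs/ — the longest permitted-onset suffix is /s/; onset = /s/, preceding coda = /v/.
V4 /e/ – V5 /e/: /s/ → onset of the next syllable (single consonants are always licit onsets).
So the parse is niv.nevw.kev.se.sevk.
Syllable 3 is /kev/: onset /k/, nucleus /e/, coda /v/.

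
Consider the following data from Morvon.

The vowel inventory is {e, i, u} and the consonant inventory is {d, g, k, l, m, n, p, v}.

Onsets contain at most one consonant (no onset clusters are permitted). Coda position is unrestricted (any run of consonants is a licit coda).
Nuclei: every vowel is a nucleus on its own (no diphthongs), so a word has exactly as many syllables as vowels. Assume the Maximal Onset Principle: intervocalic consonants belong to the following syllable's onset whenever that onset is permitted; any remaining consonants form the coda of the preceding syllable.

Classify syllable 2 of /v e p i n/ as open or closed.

closed

Nuclei (vowels): e, i → 2 syllables.
V1 /e/ – V2 /i/: /p/ → onset of the next syllable (single consonants are always licit onsets).
Putting it together: ve.pin.
Syllable 2 is /pin/ with coda /n/, so it is closed.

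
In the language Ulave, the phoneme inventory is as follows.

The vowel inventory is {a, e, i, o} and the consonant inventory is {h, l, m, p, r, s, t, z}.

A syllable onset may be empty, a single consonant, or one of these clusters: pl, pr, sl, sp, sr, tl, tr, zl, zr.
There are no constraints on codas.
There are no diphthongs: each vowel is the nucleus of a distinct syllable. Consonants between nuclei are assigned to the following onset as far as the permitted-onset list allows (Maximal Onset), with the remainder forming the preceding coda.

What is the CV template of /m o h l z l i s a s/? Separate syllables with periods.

The vowels are o, i, a — 3 nuclei, so 3 syllables.
σ1/σ2 boundary: cluster /hlzl/ — the longest permitted-onset suffix is /zl/; onset = /zl/, preceding coda = /hl/.
σ2/σ3 boundary: /s/ is a single consonant, so it becomes the next onset.
Syllabification: mohl.zli.sas.
Mapping each syllable to C/V: /mohl/ → CVCC, /zli/ → CCV, /sas/ → CVC.

CVCC.CCV.CVC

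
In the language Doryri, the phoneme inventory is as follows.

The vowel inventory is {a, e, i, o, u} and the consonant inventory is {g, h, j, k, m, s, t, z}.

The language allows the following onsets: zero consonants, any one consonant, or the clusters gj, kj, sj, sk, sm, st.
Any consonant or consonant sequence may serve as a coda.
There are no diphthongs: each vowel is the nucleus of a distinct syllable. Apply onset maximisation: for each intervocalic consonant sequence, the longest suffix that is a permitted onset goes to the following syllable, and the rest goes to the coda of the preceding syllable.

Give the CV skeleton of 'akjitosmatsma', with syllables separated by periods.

The vowels are a, i, o, a, a — 5 nuclei, so 5 syllables.
Between /a/ (V1) and /i/ (V2): cluster /kj/ — /kj/ is itself a permitted onset, so the whole cluster goes right; preceding coda = ∅.
Between /i/ (V2) and /o/ (V3): /t/ → onset of the next syllable (single consonants are always licit onsets).
Between /o/ (V3) and /a/ (V4): /sm/ — entire cluster is a permitted onset → onset /sm/, coda ∅.
Between /a/ (V4) and /a/ (V5): /tsm/ — longest licit onset from the right is /sm/, leaving /t/ as coda.
So the parse is a.kji.to.smat.sma.
Mapping each syllable to C/V: /a/ → V, /kji/ → CCV, /to/ → CV, /smat/ → CCVC, /sma/ → CCV.

V.CCV.CV.CCVC.CCV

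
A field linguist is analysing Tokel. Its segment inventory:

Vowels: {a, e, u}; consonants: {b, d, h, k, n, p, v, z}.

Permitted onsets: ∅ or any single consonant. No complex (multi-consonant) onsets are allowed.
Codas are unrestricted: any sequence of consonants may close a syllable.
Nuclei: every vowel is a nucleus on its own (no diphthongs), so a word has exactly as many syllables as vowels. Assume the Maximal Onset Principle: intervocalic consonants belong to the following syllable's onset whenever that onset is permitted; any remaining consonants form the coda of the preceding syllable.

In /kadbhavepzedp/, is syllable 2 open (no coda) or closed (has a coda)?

open

The vowels are a, a, e, e — 4 nuclei, so 4 syllables.
/a…a/ gap (V1→V2): /dbh/; trying suffixes from longest down, /h/ is the first permitted one, so coda /db/ | onset /h/.
/a…e/ gap (V2→V3): /v/ is a single consonant, so it becomes the next onset.
/e…e/ gap (V3→V4): /pz/; trying suffixes from longest down, /z/ is the first permitted one, so coda /p/ | onset /z/.
Syllabification: kadb.ha.vep.zedp.
Syllable 2 is /ha/; it ends in its nucleus with no coda, so it is open.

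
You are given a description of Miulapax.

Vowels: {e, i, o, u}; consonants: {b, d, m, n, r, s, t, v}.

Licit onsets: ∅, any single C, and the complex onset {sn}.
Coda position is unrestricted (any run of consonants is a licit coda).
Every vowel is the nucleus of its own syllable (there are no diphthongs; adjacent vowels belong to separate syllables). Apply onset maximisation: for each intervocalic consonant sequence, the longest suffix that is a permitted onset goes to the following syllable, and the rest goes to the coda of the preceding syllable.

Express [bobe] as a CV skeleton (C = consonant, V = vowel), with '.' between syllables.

CV.CV

Vowels present: o, e; each is a nucleus, giving 2 syllables.
/o…e/ gap (V1→V2): /b/ is a single consonant, so it becomes the next onset.
Result: bo.be.
Mapping each syllable to C/V: /bo/ → CV, /be/ → CV.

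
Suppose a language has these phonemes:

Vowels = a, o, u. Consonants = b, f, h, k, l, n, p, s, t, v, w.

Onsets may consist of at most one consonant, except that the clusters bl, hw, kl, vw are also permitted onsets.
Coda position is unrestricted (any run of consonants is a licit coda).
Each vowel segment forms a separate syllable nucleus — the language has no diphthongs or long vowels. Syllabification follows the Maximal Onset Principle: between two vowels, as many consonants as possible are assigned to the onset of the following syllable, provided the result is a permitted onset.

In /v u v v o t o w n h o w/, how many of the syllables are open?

Nuclei (vowels): u, o, o, o → 4 syllables.
σ1/σ2 boundary: cluster /vv/ — the longest permitted-onset suffix is /v/; onset = /v/, preceding coda = /v/.
σ2/σ3 boundary: /t/ → onset of the next syllable (single consonants are always licit onsets).
σ3/σ4 boundary: cluster /wnh/ — the longest permitted-onset suffix is /h/; onset = /h/, preceding coda = /wn/.
So the parse is vuv.vo.town.how.
Classifying each syllable: /vuv/ (closed), /vo/ (open), /town/ (closed), /how/ (closed).
Open syllables: 1.

1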